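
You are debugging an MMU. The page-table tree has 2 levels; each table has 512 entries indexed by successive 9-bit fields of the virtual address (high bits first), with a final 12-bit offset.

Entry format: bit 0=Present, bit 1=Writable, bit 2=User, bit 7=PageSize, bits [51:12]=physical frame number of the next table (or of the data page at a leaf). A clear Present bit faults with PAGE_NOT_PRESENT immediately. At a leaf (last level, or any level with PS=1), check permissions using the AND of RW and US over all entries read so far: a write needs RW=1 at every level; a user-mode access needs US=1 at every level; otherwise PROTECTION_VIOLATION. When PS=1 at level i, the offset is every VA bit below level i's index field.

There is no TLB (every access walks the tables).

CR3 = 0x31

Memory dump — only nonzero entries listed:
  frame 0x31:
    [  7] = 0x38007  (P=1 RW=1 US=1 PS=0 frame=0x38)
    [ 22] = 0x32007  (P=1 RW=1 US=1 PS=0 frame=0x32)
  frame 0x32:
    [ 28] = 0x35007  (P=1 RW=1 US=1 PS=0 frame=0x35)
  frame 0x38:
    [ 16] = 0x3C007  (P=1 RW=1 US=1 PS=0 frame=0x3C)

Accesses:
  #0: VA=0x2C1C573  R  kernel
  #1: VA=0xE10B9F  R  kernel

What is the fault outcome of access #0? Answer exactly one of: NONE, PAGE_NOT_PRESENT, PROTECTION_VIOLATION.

Per-access translation:
#0 VA=0x2C1C573 (r,kernel):
  L0 @0x31[22] → 0x32007  P=1,RW=1,US=1,PS=0
  L1 @0x32[28] → 0x35007  P=1,RW=1,US=1,PS=0
  ✓ 0x35573  — 2 lookups
#1 VA=0xE10B9F (r,kernel):
  L0 @0x31[7] → 0x38007  P=1,RW=1,US=1,PS=0
  L1 @0x38[16] → 0x3C007  P=1,RW=1,US=1,PS=0
  ✓ 0x3CB9F  — 2 lookups

Access #0 fault: NONE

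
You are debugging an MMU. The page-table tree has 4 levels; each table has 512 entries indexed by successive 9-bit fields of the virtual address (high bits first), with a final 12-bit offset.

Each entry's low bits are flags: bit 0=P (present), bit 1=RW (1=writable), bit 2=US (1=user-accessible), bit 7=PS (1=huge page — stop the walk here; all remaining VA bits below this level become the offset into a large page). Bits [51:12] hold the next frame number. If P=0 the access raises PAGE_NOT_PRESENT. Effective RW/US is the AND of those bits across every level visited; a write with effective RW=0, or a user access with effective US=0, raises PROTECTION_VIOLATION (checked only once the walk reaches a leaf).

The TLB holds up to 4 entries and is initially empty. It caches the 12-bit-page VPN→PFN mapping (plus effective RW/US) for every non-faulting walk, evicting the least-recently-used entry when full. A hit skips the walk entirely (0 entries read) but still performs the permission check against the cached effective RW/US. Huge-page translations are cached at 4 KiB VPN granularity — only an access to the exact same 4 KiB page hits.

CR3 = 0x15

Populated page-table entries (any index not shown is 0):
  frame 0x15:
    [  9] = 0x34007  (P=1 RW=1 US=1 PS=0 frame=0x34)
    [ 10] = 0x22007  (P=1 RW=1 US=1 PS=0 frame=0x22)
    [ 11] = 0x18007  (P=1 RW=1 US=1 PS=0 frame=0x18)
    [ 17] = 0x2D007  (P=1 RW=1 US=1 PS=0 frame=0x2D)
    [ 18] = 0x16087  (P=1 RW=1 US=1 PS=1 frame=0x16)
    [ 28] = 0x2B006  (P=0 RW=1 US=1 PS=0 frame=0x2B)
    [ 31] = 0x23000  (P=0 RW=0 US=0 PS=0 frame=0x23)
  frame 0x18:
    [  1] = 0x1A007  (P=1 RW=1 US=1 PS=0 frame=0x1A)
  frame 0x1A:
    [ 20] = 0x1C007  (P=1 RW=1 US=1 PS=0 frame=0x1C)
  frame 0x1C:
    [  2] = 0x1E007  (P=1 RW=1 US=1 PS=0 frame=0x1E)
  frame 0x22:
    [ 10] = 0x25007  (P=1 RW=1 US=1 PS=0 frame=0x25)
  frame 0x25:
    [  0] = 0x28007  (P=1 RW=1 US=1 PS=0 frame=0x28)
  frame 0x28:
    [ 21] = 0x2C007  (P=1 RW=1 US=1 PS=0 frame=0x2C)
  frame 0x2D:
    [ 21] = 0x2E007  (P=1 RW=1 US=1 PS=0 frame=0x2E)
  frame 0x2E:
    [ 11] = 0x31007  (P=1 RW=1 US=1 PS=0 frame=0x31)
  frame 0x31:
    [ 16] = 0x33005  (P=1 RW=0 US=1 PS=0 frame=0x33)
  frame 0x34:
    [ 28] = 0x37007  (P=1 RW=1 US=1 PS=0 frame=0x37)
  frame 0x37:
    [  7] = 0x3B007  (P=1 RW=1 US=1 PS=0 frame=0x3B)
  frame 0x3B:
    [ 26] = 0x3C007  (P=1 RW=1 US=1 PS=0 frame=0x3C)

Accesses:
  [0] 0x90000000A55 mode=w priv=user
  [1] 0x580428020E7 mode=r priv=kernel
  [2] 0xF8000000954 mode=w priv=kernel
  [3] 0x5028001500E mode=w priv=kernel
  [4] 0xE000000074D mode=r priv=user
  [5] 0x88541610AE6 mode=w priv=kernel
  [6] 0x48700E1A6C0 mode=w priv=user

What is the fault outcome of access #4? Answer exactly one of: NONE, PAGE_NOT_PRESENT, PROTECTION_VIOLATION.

Trace:
#0 VA=0x90000000A55 (w,user):
  lvl0: tbl 0x15, slot 18 ⇒ 0x16087 (P1/RW1/US1/PS1)
  ⇒ phys 0x16A55 (huge @L0)  [1 reads]
#1 VA=0x580428020E7 (r,kernel):
  lvl0: tbl 0x15, slot 11 ⇒ 0x18007 (P1/RW1/US1/PS0)
  lvl1: tbl 0x18, slot 1 ⇒ 0x1A007 (P1/RW1/US1/PS0)
  lvl2: tbl 0x1A, slot 20 ⇒ 0x1C007 (P1/RW1/US1/PS0)
  lvl3: tbl 0x1C, slot 2 ⇒ 0x1E007 (P1/RW1/US1/PS0)
  ⇒ phys 0x1E0E7  [4 reads]
#2 VA=0xF8000000954 (w,kernel):
  lvl0: tbl 0x15, slot 31 ⇒ 0x23000 (P0/RW0/US0/PS0)
  ✗ PAGE_NOT_PRESENT  [1 reads]
#3 VA=0x5028001500E (w,kernel):
  lvl0: tbl 0x15, slot 10 ⇒ 0x22007 (P1/RW1/US1/PS0)
  lvl1: tbl 0x22, slot 10 ⇒ 0x25007 (P1/RW1/US1/PS0)
  lvl2: tbl 0x25, slot 0 ⇒ 0x28007 (P1/RW1/US1/PS0)
  lvl3: tbl 0x28, slot 21 ⇒ 0x2C007 (P1/RW1/US1/PS0)
  ⇒ phys 0x2C00E  [4 reads]
#4 VA=0xE000000074D (r,user):
  lvl0: tbl 0x15, slot 28 ⇒ 0x2B006 (P0/RW1/US1/PS0)
  ✗ PAGE_NOT_PRESENT  [1 reads]
#5 VA=0x88541610AE6 (w,kernel):
  lvl0: tbl 0x15, slot 17 ⇒ 0x2D007 (P1/RW1/US1/PS0)
  lvl1: tbl 0x2D, slot 21 ⇒ 0x2E007 (P1/RW1/US1/PS0)
  lvl2: tbl 0x2E, slot 11 ⇒ 0x31007 (P1/RW1/US1/PS0)
  lvl3: tbl 0x31, slot 16 ⇒ 0x33005 (P1/RW0/US1/PS0)
  ✗ PROTECTION_VIOLATION  [4 reads]
#6 VA=0x48700E1A6C0 (w,user):
  lvl0: tbl 0x15, slot 9 ⇒ 0x34007 (P1/RW1/US1/PS0)
  lvl1: tbl 0x34, slot 28 ⇒ 0x37007 (P1/RW1/US1/PS0)
  lvl2: tbl 0x37, slot 7 ⇒ 0x3B007 (P1/RW1/US1/PS0)
  lvl3: tbl 0x3B, slot 26 ⇒ 0x3C007 (P1/RW1/US1/PS0)
  ⇒ phys 0x3C6C0  [4 reads]

Access #4 fault: PAGE_NOT_PRESENT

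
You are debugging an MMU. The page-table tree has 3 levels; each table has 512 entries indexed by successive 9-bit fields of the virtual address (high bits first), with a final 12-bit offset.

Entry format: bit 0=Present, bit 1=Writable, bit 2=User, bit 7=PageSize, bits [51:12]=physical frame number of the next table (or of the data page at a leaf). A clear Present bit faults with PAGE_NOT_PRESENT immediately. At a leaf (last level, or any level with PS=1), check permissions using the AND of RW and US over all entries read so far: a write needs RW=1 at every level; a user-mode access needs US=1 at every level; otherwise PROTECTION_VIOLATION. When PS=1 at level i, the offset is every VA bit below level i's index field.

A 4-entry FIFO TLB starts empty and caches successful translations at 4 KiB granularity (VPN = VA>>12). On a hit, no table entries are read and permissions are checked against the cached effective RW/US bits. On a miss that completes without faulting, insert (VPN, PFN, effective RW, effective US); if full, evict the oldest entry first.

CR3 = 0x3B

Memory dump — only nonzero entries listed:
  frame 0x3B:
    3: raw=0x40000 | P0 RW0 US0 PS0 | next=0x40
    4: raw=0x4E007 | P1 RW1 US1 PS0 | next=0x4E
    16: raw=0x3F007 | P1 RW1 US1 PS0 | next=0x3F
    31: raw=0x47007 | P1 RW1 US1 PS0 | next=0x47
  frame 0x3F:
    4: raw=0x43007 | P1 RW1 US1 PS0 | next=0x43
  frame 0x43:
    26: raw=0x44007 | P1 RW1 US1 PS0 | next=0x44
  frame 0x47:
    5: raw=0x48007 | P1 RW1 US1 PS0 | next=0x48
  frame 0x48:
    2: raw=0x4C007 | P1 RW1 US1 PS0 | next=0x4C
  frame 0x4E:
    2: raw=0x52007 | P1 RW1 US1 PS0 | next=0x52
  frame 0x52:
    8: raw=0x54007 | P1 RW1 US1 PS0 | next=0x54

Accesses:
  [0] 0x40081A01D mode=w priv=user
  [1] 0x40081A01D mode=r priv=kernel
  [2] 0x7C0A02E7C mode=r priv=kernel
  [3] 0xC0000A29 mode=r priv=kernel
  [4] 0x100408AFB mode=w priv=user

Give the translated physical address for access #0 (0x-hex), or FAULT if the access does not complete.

Per-access translation:
#0 VA=0x40081A01D (w,user):
  L0: frame=0x3B idx=16 entry=0x3F007 [P=1 RW=1 US=1 PS=0]
  L1: frame=0x3F idx=4 entry=0x43007 [P=1 RW=1 US=1 PS=0]
  L2: frame=0x43 idx=26 entry=0x44007 [P=1 RW=1 US=1 PS=0]
  ⇒ phys 0x4401D  [3 reads]
#1 VA=0x40081A01D (r,kernel):
  TLB hit vpn=0x40081A → PA=0x4401D
#2 VA=0x7C0A02E7C (r,kernel):
  L0: frame=0x3B idx=31 entry=0x47007 [P=1 RW=1 US=1 PS=0]
  L1: frame=0x47 idx=5 entry=0x48007 [P=1 RW=1 US=1 PS=0]
  L2: frame=0x48 idx=2 entry=0x4C007 [P=1 RW=1 US=1 PS=0]
  ⇒ phys 0x4CE7C  [3 reads]
#3 VA=0xC0000A29 (r,kernel):
  L0: frame=0x3B idx=3 entry=0x40000 [P=0 RW=0 US=0 PS=0]
  ✗ PAGE_NOT_PRESENT  [1 reads]
#4 VA=0x100408AFB (w,user):
  L0: frame=0x3B idx=4 entry=0x4E007 [P=1 RW=1 US=1 PS=0]
  L1: frame=0x4E idx=2 entry=0x52007 [P=1 RW=1 US=1 PS=0]
  L2: frame=0x52 idx=8 entry=0x54007 [P=1 RW=1 US=1 PS=0]
  ⇒ phys 0x54AFB  [3 reads]

Access #0 PA: 0x4401D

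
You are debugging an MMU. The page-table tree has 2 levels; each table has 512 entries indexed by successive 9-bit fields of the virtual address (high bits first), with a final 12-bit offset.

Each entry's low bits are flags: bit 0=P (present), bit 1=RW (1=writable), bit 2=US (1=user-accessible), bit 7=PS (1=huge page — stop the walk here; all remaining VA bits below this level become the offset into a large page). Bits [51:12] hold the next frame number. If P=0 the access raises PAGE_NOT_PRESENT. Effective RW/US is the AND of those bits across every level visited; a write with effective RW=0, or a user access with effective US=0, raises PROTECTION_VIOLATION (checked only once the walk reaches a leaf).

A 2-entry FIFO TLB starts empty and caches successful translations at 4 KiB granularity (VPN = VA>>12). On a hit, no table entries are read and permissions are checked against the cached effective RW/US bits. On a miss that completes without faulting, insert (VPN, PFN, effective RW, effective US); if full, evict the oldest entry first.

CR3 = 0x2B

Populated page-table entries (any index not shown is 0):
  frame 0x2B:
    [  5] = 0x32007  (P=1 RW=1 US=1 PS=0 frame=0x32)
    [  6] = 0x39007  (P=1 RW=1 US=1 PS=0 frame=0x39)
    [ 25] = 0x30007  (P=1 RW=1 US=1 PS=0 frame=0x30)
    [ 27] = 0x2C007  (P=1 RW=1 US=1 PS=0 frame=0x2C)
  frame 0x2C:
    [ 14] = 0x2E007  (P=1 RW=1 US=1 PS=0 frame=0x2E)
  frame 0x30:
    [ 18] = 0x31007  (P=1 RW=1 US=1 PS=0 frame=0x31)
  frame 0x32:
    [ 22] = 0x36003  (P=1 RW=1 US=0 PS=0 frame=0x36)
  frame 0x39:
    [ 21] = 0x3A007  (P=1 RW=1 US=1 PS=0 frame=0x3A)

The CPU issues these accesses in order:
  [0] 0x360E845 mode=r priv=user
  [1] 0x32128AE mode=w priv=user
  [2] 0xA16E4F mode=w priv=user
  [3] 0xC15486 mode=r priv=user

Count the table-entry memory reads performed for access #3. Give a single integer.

Walk each access:
#0 VA=0x360E845 (r,user):
  lvl0: tbl 0x2B, slot 27 ⇒ 0x2C007 (P1/RW1/US1/PS0)
  lvl1: tbl 0x2C, slot 14 ⇒ 0x2E007 (P1/RW1/US1/PS0)
  → PA=0x2E845  (2 entries read)
#1 VA=0x32128AE (w,user):
  lvl0: tbl 0x2B, slot 25 ⇒ 0x30007 (P1/RW1/US1/PS0)
  lvl1: tbl 0x30, slot 18 ⇒ 0x31007 (P1/RW1/US1/PS0)
  → PA=0x318AE  (2 entries read)
#2 VA=0xA16E4F (w,user):
  lvl0: tbl 0x2B, slot 5 ⇒ 0x32007 (P1/RW1/US1/PS0)
  lvl1: tbl 0x32, slot 22 ⇒ 0x36003 (P1/RW1/US0/PS0)
  ✗ PROTECTION_VIOLATION  [2 reads]
#3 VA=0xC15486 (r,user):
  lvl0: tbl 0x2B, slot 6 ⇒ 0x39007 (P1/RW1/US1/PS0)
  lvl1: tbl 0x39, slot 21 ⇒ 0x3A007 (P1/RW1/US1/PS0)
  → PA=0x3A486  (2 entries read)

Entries read for #3: 2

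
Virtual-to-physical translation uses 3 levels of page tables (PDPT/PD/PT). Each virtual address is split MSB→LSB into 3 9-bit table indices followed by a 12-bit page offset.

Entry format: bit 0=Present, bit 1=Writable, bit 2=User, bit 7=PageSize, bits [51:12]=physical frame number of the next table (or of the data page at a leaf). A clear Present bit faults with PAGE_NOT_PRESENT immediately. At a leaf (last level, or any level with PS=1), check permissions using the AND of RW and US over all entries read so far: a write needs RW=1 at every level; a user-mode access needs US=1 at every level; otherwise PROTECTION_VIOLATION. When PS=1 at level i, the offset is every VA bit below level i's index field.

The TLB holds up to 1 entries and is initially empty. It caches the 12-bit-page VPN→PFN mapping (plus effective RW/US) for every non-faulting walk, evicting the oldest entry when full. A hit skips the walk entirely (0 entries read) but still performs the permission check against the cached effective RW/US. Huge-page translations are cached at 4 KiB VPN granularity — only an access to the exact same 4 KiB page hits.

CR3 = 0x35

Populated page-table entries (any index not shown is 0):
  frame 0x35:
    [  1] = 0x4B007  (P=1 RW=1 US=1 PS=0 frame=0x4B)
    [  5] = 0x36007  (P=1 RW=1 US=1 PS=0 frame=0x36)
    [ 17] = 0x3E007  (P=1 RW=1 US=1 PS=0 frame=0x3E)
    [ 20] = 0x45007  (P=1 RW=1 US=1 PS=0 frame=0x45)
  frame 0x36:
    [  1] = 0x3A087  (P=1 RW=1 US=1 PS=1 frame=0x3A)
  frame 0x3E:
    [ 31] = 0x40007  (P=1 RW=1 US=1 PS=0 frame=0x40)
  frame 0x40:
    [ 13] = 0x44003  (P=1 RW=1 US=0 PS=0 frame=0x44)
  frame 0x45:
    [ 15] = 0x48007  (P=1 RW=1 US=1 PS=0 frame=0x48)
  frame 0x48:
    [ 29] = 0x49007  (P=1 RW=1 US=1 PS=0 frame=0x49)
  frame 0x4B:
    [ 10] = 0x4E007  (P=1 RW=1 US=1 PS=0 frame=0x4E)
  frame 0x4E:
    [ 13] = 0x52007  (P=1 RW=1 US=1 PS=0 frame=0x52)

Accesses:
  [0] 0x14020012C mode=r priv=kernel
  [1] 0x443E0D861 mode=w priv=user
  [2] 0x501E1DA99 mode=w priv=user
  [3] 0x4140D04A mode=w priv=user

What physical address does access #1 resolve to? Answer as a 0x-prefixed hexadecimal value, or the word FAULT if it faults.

Walk each access:
#0 VA=0x14020012C (r,kernel):
  L0 @0x35[5] → 0x36007  P=1,RW=1,US=1,PS=0
  L1 @0x36[1] → 0x3A087  P=1,RW=1,US=1,PS=1
  ✓ 0x3A12C (huge @L1)  — 2 lookups
#1 VA=0x443E0D861 (w,user):
  L0 @0x35[17] → 0x3E007  P=1,RW=1,US=1,PS=0
  L1 @0x3E[31] → 0x40007  P=1,RW=1,US=1,PS=0
  L2 @0x40[13] → 0x44003  P=1,RW=1,US=0,PS=0
  ✗ PROTECTION_VIOLATION  [3 reads]
#2 VA=0x501E1DA99 (w,user):
  L0 @0x35[20] → 0x45007  P=1,RW=1,US=1,PS=0
  L1 @0x45[15] → 0x48007  P=1,RW=1,US=1,PS=0
  L2 @0x48[29] → 0x49007  P=1,RW=1,US=1,PS=0
  ✓ 0x49A99  — 3 lookups
#3 VA=0x4140D04A (w,user):
  L0 @0x35[1] → 0x4B007  P=1,RW=1,US=1,PS=0
  L1 @0x4B[10] → 0x4E007  P=1,RW=1,US=1,PS=0
  L2 @0x4E[13] → 0x52007  P=1,RW=1,US=1,PS=0
  ✓ 0x5204A  — 3 lookups

Access #1 PA: FAULT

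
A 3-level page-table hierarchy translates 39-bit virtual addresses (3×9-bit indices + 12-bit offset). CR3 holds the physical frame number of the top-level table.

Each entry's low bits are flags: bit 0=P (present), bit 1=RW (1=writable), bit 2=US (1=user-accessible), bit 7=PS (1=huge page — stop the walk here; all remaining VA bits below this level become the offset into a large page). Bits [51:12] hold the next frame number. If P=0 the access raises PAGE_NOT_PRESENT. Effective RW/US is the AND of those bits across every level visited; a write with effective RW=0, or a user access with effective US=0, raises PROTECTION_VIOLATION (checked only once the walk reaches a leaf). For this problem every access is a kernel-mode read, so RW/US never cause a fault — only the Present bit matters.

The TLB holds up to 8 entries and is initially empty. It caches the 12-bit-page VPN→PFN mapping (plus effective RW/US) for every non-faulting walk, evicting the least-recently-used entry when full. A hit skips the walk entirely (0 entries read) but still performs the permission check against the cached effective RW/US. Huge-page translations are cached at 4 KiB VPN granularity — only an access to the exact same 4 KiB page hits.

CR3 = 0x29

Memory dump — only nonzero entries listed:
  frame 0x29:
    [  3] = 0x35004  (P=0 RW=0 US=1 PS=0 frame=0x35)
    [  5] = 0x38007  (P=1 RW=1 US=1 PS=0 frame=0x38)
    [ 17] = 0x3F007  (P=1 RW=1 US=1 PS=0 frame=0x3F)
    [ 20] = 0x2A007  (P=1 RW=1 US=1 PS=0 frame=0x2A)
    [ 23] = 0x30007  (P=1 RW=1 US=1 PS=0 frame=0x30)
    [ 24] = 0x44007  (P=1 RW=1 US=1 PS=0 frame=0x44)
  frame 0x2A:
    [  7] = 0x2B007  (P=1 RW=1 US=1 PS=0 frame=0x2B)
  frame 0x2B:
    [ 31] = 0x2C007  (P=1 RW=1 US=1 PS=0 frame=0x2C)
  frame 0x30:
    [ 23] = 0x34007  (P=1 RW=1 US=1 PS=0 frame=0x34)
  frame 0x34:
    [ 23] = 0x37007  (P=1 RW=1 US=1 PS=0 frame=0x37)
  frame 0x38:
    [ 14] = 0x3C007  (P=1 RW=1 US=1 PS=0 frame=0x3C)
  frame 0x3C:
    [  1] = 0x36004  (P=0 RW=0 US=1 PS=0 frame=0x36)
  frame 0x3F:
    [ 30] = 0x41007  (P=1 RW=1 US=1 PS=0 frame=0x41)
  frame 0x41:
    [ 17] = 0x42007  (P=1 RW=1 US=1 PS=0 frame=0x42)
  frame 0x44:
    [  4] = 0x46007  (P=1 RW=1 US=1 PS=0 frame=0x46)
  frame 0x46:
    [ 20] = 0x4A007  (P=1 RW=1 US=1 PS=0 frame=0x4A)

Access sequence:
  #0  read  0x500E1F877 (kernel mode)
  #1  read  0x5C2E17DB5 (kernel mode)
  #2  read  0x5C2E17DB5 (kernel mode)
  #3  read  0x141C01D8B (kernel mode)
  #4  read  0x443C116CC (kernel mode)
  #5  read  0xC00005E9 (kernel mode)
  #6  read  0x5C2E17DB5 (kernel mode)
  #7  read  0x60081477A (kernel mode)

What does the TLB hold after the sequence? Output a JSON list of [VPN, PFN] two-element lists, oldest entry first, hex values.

Per-access translation:
#0 VA=0x500E1F877 (r,kernel):
  [0] read 0x29 idx=20: raw=0x2A007 flags P=1 W=1 U=1 S=0
  [1] read 0x2A idx=7: raw=0x2B007 flags P=1 W=1 U=1 S=0
  [2] read 0x2B idx=31: raw=0x2C007 flags P=1 W=1 U=1 S=0
  ⇒ phys 0x2C877  [3 reads]
#1 VA=0x5C2E17DB5 (r,kernel):
  [0] read 0x29 idx=23: raw=0x30007 flags P=1 W=1 U=1 S=0
  [1] read 0x30 idx=23: raw=0x34007 flags P=1 W=1 U=1 S=0
  [2] read 0x34 idx=23: raw=0x37007 flags P=1 W=1 U=1 S=0
  ⇒ phys 0x37DB5  [3 reads]
#2 VA=0x5C2E17DB5 (r,kernel):
  TLB hit vpn=0x5C2E17 → PA=0x37DB5
#3 VA=0x141C01D8B (r,kernel):
  [0] read 0x29 idx=5: raw=0x38007 flags P=1 W=1 U=1 S=0
  [1] read 0x38 idx=14: raw=0x3C007 flags P=1 W=1 U=1 S=0
  [2] read 0x3C idx=1: raw=0x36004 flags P=0 W=0 U=1 S=0
  → PAGE_NOT_PRESENT  (3 entries read)
#4 VA=0x443C116CC (r,kernel):
  [0] read 0x29 idx=17: raw=0x3F007 flags P=1 W=1 U=1 S=0
  [1] read 0x3F idx=30: raw=0x41007 flags P=1 W=1 U=1 S=0
  [2] read 0x41 idx=17: raw=0x42007 flags P=1 W=1 U=1 S=0
  ⇒ phys 0x426CC  [3 reads]
#5 VA=0xC00005E9 (r,kernel):
  [0] read 0x29 idx=3: raw=0x35004 flags P=0 W=0 U=1 S=0
  → PAGE_NOT_PRESENT  (1 entries read)
#6 VA=0x5C2E17DB5 (r,kernel):
  TLB hit vpn=0x5C2E17 → PA=0x37DB5
#7 VA=0x60081477A (r,kernel):
  [0] read 0x29 idx=24: raw=0x44007 flags P=1 W=1 U=1 S=0
  [1] read 0x44 idx=4: raw=0x46007 flags P=1 W=1 U=1 S=0
  [2] read 0x46 idx=20: raw=0x4A007 flags P=1 W=1 U=1 S=0
  ⇒ phys 0x4A77A  [3 reads]

TLB: [["0x500E1F", "0x2C"], ["0x443C11", "0x42"], ["0x5C2E17", "0x37"], ["0x600814", "0x4A"]]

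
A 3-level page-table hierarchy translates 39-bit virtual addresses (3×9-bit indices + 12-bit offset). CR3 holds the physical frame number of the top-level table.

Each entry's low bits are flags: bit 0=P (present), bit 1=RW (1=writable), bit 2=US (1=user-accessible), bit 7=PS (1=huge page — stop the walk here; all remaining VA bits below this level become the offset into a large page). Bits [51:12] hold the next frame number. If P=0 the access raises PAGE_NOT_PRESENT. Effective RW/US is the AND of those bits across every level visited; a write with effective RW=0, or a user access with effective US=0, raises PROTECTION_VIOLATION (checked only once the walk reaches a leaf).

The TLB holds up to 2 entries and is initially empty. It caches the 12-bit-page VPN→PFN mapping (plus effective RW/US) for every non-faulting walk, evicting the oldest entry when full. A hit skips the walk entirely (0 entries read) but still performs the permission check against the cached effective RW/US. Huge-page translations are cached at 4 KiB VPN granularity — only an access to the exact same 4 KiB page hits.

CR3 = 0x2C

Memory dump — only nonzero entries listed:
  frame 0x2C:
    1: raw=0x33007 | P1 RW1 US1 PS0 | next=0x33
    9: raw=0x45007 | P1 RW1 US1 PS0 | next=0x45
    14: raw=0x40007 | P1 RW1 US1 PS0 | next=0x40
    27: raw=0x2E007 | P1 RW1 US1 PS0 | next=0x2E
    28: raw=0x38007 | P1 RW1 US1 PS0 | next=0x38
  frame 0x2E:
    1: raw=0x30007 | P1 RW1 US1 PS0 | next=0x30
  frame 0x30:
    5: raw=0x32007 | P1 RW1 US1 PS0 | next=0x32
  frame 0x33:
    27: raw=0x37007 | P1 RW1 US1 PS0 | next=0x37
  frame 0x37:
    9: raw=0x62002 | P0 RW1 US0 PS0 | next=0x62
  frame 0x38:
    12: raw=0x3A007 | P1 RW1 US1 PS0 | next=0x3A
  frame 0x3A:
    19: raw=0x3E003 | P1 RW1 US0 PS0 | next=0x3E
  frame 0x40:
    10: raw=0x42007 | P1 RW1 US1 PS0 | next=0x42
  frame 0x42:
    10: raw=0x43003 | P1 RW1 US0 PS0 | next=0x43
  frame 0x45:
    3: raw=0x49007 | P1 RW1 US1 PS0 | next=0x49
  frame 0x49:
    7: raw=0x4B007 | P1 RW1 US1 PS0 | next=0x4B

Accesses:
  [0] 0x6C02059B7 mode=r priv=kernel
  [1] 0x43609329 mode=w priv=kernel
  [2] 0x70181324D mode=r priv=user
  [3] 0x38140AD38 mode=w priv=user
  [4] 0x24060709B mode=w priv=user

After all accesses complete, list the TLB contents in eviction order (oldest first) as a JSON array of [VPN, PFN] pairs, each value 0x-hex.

Per-access translation:
#0 VA=0x6C02059B7 (r,kernel):
  [0] read 0x2C idx=27: raw=0x2E007 flags P=1 W=1 U=1 S=0
  [1] read 0x2E idx=1: raw=0x30007 flags P=1 W=1 U=1 S=0
  [2] read 0x30 idx=5: raw=0x32007 flags P=1 W=1 U=1 S=0
  ✓ 0x329B7  — 3 lookups
#1 VA=0x43609329 (w,kernel):
  [0] read 0x2C idx=1: raw=0x33007 flags P=1 W=1 U=1 S=0
  [1] read 0x33 idx=27: raw=0x37007 flags P=1 W=1 U=1 S=0
  [2] read 0x37 idx=9: raw=0x62002 flags P=0 W=1 U=0 S=0
  ✗ PAGE_NOT_PRESENT  [3 reads]
#2 VA=0x70181324D (r,user):
  [0] read 0x2C idx=28: raw=0x38007 flags P=1 W=1 U=1 S=0
  [1] read 0x38 idx=12: raw=0x3A007 flags P=1 W=1 U=1 S=0
  [2] read 0x3A idx=19: raw=0x3E003 flags P=1 W=1 U=0 S=0
  ✗ PROTECTION_VIOLATION  [3 reads]
#3 VA=0x38140AD38 (w,user):
  [0] read 0x2C idx=14: raw=0x40007 flags P=1 W=1 U=1 S=0
  [1] read 0x40 idx=10: raw=0x42007 flags P=1 W=1 U=1 S=0
  [2] read 0x42 idx=10: raw=0x43003 flags P=1 W=1 U=0 S=0
  ✗ PROTECTION_VIOLATION  [3 reads]
#4 VA=0x24060709B (w,user):
  [0] read 0x2C idx=9: raw=0x45007 flags P=1 W=1 U=1 S=0
  [1] read 0x45 idx=3: raw=0x49007 flags P=1 W=1 U=1 S=0
  [2] read 0x49 idx=7: raw=0x4B007 flags P=1 W=1 U=1 S=0
  ✓ 0x4B09B  — 3 lookups

TLB: [["0x6C0205", "0x32"], ["0x240607", "0x4B"]]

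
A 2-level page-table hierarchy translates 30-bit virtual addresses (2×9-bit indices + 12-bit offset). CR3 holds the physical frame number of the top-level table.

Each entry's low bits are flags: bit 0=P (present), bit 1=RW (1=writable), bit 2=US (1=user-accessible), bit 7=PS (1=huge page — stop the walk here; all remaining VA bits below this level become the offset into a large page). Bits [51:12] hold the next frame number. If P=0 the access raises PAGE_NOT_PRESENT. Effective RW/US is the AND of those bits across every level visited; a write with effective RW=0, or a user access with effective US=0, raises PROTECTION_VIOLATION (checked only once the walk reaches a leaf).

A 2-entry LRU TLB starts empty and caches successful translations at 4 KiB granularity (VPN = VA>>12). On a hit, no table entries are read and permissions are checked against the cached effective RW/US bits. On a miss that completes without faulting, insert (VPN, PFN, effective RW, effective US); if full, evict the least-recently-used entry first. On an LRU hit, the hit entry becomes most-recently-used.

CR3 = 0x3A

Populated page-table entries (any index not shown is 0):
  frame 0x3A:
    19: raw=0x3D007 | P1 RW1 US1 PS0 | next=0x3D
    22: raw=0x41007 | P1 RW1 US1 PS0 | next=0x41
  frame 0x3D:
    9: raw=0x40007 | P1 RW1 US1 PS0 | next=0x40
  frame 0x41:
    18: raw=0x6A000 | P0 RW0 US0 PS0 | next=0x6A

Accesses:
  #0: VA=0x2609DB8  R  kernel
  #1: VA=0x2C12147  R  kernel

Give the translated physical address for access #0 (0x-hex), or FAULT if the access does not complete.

Walk each access:
#0 VA=0x2609DB8 (r,kernel):
  L0: frame=0x3A idx=19 entry=0x3D007 [P=1 RW=1 US=1 PS=0]
  L1: frame=0x3D idx=9 entry=0x40007 [P=1 RW=1 US=1 PS=0]
  → PA=0x40DB8  (2 entries read)
#1 VA=0x2C12147 (r,kernel):
  L0: frame=0x3A idx=22 entry=0x41007 [P=1 RW=1 US=1 PS=0]
  L1: frame=0x41 idx=18 entry=0x6A000 [P=0 RW=0 US=0 PS=0]
  → PAGE_NOT_PRESENT  (2 entries read)

Access #0 PA: 0x40DB8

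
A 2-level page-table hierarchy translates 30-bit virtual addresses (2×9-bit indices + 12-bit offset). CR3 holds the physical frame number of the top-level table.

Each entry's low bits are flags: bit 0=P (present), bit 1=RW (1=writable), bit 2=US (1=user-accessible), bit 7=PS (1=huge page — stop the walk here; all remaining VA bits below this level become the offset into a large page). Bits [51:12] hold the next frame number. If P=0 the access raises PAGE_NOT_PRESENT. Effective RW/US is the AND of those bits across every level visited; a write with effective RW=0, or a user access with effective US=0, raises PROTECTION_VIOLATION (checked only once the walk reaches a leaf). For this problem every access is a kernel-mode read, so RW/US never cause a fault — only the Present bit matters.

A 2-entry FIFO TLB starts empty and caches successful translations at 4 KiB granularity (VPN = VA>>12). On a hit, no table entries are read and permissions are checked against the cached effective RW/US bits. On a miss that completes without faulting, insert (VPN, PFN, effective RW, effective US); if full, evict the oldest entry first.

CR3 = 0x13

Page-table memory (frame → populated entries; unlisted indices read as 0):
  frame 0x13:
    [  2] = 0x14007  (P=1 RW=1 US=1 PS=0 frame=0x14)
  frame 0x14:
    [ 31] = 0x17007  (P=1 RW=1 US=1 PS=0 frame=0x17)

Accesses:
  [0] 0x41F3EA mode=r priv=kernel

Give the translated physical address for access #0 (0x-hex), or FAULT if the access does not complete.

Trace:
#0 VA=0x41F3EA (r,kernel):
  [0] read 0x13 idx=2: raw=0x14007 flags P=1 W=1 U=1 S=0
  [1] read 0x14 idx=31: raw=0x17007 flags P=1 W=1 U=1 S=0
  ⇒ phys 0x173EA  [2 reads]

Access #0 PA: 0x173EA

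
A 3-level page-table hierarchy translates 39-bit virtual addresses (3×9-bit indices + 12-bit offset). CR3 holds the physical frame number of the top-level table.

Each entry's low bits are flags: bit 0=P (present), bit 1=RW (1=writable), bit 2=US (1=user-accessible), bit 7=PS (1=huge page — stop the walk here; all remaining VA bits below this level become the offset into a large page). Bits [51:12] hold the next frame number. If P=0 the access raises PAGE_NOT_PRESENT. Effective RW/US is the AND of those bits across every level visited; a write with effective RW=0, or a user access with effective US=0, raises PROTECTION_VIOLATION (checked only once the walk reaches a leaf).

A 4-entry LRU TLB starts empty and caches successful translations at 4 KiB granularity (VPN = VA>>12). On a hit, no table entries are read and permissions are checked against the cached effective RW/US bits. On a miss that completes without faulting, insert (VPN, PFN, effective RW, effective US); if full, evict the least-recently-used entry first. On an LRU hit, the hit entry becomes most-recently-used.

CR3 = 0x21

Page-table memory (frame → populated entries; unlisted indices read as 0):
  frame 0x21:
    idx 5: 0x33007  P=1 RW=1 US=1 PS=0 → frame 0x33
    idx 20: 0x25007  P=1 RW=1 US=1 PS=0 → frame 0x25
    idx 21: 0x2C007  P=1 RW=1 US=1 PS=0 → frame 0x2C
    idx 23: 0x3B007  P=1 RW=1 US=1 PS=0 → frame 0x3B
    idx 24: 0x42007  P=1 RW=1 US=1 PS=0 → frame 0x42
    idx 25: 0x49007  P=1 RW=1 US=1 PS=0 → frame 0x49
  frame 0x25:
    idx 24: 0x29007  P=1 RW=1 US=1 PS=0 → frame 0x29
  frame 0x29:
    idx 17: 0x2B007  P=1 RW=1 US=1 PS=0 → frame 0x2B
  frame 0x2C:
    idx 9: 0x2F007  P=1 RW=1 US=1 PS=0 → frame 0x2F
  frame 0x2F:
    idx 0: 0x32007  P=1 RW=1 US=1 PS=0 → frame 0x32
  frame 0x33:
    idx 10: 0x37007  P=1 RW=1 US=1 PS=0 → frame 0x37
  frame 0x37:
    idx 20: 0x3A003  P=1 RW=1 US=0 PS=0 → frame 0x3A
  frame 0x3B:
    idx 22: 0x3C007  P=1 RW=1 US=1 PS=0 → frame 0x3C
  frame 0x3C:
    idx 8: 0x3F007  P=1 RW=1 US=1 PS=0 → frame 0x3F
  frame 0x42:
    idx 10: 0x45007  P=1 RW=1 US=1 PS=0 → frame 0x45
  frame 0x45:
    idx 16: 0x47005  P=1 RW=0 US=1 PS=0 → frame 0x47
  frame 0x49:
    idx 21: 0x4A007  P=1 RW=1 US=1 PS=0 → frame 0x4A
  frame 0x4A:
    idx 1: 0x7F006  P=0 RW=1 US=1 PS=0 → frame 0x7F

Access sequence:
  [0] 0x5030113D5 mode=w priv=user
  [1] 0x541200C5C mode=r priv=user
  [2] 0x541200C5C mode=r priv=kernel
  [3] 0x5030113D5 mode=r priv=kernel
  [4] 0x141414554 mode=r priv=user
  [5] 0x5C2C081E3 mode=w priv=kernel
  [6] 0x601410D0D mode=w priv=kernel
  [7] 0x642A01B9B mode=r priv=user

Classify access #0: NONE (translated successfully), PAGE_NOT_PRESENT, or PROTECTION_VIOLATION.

Walk each access:
#0 VA=0x5030113D5 (w,user):
  [0] read 0x21 idx=20: raw=0x25007 flags P=1 W=1 U=1 S=0
  [1] read 0x25 idx=24: raw=0x29007 flags P=1 W=1 U=1 S=0
  [2] read 0x29 idx=17: raw=0x2B007 flags P=1 W=1 U=1 S=0
  ✓ 0x2B3D5  — 3 lookups
#1 VA=0x541200C5C (r,user):
  [0] read 0x21 idx=21: raw=0x2C007 flags P=1 W=1 U=1 S=0
  [1] read 0x2C idx=9: raw=0x2F007 flags P=1 W=1 U=1 S=0
  [2] read 0x2F idx=0: raw=0x32007 flags P=1 W=1 U=1 S=0
  ✓ 0x32C5C  — 3 lookups
#2 VA=0x541200C5C (r,kernel):
  TLB hit vpn=0x541200 → PA=0x32C5C
#3 VA=0x5030113D5 (r,kernel):
  TLB hit vpn=0x503011 → PA=0x2B3D5
#4 VA=0x141414554 (r,user):
  [0] read 0x21 idx=5: raw=0x33007 flags P=1 W=1 U=1 S=0
  [1] read 0x33 idx=10: raw=0x37007 flags P=1 W=1 U=1 S=0
  [2] read 0x37 idx=20: raw=0x3A003 flags P=1 W=1 U=0 S=0
  ⇒ fault: PROTECTION_VIOLATION  — 3 lookups
#5 VA=0x5C2C081E3 (w,kernel):
  [0] read 0x21 idx=23: raw=0x3B007 flags P=1 W=1 U=1 S=0
  [1] read 0x3B idx=22: raw=0x3C007 flags P=1 W=1 U=1 S=0
  [2] read 0x3C idx=8: raw=0x3F007 flags P=1 W=1 U=1 S=0
  ✓ 0x3F1E3  — 3 lookups
#6 VA=0x601410D0D (w,kernel):
  [0] read 0x21 idx=24: raw=0x42007 flags P=1 W=1 U=1 S=0
  [1] read 0x42 idx=10: raw=0x45007 flags P=1 W=1 U=1 S=0
  [2] read 0x45 idx=16: raw=0x47005 flags P=1 W=0 U=1 S=0
  ⇒ fault: PROTECTION_VIOLATION  — 3 lookups
#7 VA=0x642A01B9B (r,user):
  [0] read 0x21 idx=25: raw=0x49007 flags P=1 W=1 U=1 S=0
  [1] read 0x49 idx=21: raw=0x4A007 flags P=1 W=1 U=1 S=0
  [2] read 0x4A idx=1: raw=0x7F006 flags P=0 W=1 U=1 S=0
  ⇒ fault: PAGE_NOT_PRESENT  — 3 lookups

Access #0 fault: NONE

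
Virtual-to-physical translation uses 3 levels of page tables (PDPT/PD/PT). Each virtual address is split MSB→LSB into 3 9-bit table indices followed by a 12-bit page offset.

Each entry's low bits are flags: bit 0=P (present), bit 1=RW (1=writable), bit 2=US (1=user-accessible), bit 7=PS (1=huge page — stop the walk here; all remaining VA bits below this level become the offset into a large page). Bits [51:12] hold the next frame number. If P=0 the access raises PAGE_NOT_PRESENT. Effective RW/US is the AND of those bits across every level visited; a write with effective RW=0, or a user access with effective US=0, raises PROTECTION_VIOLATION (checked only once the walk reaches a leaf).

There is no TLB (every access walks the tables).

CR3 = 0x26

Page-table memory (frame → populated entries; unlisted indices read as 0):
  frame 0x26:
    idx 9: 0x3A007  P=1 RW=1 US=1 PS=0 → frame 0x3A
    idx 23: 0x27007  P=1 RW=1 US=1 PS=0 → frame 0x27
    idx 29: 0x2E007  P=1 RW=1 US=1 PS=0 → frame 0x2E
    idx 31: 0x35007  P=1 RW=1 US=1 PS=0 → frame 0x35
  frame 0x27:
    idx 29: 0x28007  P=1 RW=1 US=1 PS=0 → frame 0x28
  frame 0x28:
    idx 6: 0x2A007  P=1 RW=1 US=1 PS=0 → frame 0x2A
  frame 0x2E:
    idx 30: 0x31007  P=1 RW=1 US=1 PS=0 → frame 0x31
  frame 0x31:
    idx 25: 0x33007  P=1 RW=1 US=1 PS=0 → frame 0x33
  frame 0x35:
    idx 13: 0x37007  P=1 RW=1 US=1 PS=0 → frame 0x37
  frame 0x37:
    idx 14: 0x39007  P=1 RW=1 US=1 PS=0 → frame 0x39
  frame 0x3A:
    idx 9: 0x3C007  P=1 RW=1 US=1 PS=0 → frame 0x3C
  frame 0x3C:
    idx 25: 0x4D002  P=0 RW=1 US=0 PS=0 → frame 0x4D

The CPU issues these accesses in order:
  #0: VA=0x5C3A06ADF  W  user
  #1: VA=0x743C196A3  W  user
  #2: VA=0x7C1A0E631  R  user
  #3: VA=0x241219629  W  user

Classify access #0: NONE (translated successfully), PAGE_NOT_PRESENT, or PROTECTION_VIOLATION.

Per-access translation:
#0 VA=0x5C3A06ADF (w,user):
  L0 @0x26[23] → 0x27007  P=1,RW=1,US=1,PS=0
  L1 @0x27[29] → 0x28007  P=1,RW=1,US=1,PS=0
  L2 @0x28[6] → 0x2A007  P=1,RW=1,US=1,PS=0
  → PA=0x2AADF  (3 entries read)
#1 VA=0x743C196A3 (w,user):
  L0 @0x26[29] → 0x2E007  P=1,RW=1,US=1,PS=0
  L1 @0x2E[30] → 0x31007  P=1,RW=1,US=1,PS=0
  L2 @0x31[25] → 0x33007  P=1,RW=1,US=1,PS=0
  → PA=0x336A3  (3 entries read)
#2 VA=0x7C1A0E631 (r,user):
  L0 @0x26[31] → 0x35007  P=1,RW=1,US=1,PS=0
  L1 @0x35[13] → 0x37007  P=1,RW=1,US=1,PS=0
  L2 @0x37[14] → 0x39007  P=1,RW=1,US=1,PS=0
  → PA=0x39631  (3 entries read)
#3 VA=0x241219629 (w,user):
  L0 @0x26[9] → 0x3A007  P=1,RW=1,US=1,PS=0
  L1 @0x3A[9] → 0x3C007  P=1,RW=1,US=1,PS=0
  L2 @0x3C[25] → 0x4D002  P=0,RW=1,US=0,PS=0
  ✗ PAGE_NOT_PRESENT  [3 reads]

Access #0 fault: NONE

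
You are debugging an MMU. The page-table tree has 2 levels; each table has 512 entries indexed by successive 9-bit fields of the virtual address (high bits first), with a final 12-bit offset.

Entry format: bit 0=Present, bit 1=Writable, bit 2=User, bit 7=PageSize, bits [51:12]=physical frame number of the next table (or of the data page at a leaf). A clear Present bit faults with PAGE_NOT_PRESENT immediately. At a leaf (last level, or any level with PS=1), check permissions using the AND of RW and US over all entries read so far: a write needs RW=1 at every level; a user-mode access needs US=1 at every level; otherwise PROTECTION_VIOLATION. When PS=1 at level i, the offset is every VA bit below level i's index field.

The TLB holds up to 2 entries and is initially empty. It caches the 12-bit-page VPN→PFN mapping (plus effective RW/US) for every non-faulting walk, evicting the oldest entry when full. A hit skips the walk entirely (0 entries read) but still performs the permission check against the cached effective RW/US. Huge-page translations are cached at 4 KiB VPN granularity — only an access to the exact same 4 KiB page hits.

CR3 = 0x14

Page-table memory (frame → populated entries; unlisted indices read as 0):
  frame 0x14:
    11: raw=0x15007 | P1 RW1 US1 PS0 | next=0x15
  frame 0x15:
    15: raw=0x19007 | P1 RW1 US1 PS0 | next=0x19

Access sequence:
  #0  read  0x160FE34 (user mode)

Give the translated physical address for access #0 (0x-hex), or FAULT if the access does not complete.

Walk each access:
#0 VA=0x160FE34 (r,user):
  [0] read 0x14 idx=11: raw=0x15007 flags P=1 W=1 U=1 S=0
  [1] read 0x15 idx=15: raw=0x19007 flags P=1 W=1 U=1 S=0
  → PA=0x19E34  (2 entries read)

Access #0 PA: 0x19E34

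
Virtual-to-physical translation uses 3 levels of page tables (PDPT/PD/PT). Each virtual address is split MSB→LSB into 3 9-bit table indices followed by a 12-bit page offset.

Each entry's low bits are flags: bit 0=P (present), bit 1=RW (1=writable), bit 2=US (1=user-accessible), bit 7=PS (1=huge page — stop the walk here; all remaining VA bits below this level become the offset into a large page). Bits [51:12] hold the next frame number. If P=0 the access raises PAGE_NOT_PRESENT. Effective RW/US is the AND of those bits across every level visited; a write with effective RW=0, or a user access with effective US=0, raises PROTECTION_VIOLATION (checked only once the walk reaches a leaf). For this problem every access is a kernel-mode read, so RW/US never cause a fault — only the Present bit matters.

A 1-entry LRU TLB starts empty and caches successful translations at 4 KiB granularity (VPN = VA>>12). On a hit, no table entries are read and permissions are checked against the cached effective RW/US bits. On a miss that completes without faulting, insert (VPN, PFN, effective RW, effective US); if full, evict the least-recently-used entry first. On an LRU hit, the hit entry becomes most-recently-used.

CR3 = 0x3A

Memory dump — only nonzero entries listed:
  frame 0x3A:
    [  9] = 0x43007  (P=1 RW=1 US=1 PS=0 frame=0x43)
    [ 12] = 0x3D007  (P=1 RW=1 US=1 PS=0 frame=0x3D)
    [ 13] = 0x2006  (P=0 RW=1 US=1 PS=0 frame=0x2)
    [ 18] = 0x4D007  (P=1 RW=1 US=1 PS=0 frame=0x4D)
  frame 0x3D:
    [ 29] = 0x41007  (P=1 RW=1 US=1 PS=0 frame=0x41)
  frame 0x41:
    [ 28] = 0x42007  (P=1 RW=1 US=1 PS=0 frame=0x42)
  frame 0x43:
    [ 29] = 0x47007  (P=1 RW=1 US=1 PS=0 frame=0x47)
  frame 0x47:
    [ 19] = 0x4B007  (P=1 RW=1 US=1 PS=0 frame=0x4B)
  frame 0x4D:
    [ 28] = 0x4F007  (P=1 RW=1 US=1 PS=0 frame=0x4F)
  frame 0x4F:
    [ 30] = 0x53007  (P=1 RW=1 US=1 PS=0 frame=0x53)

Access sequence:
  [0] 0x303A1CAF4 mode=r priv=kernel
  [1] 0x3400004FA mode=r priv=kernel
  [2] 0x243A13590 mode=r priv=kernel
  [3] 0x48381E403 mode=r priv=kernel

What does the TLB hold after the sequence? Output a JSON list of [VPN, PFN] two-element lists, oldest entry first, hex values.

Trace:
#0 VA=0x303A1CAF4 (r,kernel):
  lvl0: tbl 0x3A, slot 12 ⇒ 0x3D007 (P1/RW1/US1/PS0)
  lvl1: tbl 0x3D, slot 29 ⇒ 0x41007 (P1/RW1/US1/PS0)
  lvl2: tbl 0x41, slot 28 ⇒ 0x42007 (P1/RW1/US1/PS0)
  ⇒ phys 0x42AF4  [3 reads]
#1 VA=0x3400004FA (r,kernel):
  lvl0: tbl 0x3A, slot 13 ⇒ 0x2006 (P0/RW1/US1/PS0)
  ✗ PAGE_NOT_PRESENT  [1 reads]
#2 VA=0x243A13590 (r,kernel):
  lvl0: tbl 0x3A, slot 9 ⇒ 0x43007 (P1/RW1/US1/PS0)
  lvl1: tbl 0x43, slot 29 ⇒ 0x47007 (P1/RW1/US1/PS0)
  lvl2: tbl 0x47, slot 19 ⇒ 0x4B007 (P1/RW1/US1/PS0)
  ⇒ phys 0x4B590  [3 reads]
#3 VA=0x48381E403 (r,kernel):
  lvl0: tbl 0x3A, slot 18 ⇒ 0x4D007 (P1/RW1/US1/PS0)
  lvl1: tbl 0x4D, slot 28 ⇒ 0x4F007 (P1/RW1/US1/PS0)
  lvl2: tbl 0x4F, slot 30 ⇒ 0x53007 (P1/RW1/US1/PS0)
  ⇒ phys 0x53403  [3 reads]

TLB: [["0x48381E", "0x53"]]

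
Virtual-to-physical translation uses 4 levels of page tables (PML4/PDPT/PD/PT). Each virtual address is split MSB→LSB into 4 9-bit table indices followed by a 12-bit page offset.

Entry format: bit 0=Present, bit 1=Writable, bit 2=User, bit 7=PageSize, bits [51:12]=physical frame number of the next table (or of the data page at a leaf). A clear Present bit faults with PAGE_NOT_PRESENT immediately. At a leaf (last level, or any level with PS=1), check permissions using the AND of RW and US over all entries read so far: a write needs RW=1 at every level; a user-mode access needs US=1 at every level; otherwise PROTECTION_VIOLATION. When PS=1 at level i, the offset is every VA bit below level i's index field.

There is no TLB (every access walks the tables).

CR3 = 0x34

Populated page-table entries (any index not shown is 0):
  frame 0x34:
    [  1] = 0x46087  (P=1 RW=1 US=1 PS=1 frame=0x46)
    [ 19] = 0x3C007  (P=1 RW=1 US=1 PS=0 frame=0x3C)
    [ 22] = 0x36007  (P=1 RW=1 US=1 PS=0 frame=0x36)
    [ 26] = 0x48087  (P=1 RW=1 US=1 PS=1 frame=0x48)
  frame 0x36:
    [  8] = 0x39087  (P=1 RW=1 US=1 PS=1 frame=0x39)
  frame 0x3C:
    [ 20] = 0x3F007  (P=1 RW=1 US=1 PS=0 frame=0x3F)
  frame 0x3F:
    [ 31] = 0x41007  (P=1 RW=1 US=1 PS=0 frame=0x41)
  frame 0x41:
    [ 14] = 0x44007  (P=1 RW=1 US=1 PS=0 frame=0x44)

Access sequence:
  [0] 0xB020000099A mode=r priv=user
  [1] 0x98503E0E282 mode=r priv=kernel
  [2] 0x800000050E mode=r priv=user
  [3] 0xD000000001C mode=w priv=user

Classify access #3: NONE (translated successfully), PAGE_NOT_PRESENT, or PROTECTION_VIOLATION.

Per-access translation:
#0 VA=0xB020000099A (r,user):
  [0] read 0x34 idx=22: raw=0x36007 flags P=1 W=1 U=1 S=0
  [1] read 0x36 idx=8: raw=0x39087 flags P=1 W=1 U=1 S=1
  ⇒ phys 0x3999A (huge @L1)  [2 reads]
#1 VA=0x98503E0E282 (r,kernel):
  [0] read 0x34 idx=19: raw=0x3C007 flags P=1 W=1 U=1 S=0
  [1] read 0x3C idx=20: raw=0x3F007 flags P=1 W=1 U=1 S=0
  [2] read 0x3F idx=31: raw=0x41007 flags P=1 W=1 U=1 S=0
  [3] read 0x41 idx=14: raw=0x44007 flags P=1 W=1 U=1 S=0
  ⇒ phys 0x44282  [4 reads]
#2 VA=0x800000050E (r,user):
  [0] read 0x34 idx=1: raw=0x46087 flags P=1 W=1 U=1 S=1
  ⇒ phys 0x4650E (huge @L0)  [1 reads]
#3 VA=0xD000000001C (w,user):
  [0] read 0x34 idx=26: raw=0x48087 flags P=1 W=1 U=1 S=1
  ⇒ phys 0x4801C (huge @L0)  [1 reads]

Access #3 fault: NONE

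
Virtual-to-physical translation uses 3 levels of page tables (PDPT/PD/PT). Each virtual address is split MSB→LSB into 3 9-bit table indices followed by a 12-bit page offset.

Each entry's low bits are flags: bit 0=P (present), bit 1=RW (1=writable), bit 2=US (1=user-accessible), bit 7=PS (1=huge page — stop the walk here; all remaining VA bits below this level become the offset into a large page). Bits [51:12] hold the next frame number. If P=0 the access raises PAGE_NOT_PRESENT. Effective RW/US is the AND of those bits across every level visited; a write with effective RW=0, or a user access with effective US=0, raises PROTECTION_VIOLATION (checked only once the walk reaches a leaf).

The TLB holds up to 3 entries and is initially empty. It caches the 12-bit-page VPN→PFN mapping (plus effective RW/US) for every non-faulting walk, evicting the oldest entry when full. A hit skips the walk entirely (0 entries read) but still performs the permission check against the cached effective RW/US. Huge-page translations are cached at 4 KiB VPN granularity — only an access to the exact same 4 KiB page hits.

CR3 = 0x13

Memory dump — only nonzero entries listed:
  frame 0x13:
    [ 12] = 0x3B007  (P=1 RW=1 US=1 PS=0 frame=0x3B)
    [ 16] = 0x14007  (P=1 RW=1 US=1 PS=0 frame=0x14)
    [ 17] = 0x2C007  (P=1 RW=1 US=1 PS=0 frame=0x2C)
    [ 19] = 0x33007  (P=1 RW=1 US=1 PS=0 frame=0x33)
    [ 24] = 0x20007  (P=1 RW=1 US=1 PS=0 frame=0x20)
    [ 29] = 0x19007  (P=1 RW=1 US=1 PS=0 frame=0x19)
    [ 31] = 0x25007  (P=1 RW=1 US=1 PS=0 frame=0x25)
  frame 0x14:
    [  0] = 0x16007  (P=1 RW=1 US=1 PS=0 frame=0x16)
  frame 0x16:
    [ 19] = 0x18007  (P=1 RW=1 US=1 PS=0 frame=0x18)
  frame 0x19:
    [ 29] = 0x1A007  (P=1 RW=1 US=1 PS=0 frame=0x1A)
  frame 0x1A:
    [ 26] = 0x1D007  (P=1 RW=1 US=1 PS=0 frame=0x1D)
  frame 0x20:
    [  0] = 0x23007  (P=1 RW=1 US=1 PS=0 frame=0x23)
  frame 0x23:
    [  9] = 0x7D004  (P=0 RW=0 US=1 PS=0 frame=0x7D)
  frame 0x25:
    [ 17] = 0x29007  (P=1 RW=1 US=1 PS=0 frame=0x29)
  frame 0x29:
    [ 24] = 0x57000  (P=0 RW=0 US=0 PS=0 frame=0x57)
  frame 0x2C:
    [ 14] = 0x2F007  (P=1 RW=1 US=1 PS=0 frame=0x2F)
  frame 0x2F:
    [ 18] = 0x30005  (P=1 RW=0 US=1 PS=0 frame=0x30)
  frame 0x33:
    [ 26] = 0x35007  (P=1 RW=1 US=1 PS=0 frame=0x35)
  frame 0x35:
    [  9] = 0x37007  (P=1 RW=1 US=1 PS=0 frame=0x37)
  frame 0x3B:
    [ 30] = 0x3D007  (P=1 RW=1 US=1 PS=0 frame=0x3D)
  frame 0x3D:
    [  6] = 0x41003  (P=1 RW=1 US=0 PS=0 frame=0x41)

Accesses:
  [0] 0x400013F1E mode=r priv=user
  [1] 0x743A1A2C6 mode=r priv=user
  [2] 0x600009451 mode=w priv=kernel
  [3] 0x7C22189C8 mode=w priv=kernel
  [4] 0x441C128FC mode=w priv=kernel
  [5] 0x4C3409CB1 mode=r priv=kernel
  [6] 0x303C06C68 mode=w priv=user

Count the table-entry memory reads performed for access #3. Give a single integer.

Trace:
#0 VA=0x400013F1E (r,user):
  L0: frame=0x13 idx=16 entry=0x14007 [P=1 RW=1 US=1 PS=0]
  L1: frame=0x14 idx=0 entry=0x16007 [P=1 RW=1 US=1 PS=0]
  L2: frame=0x16 idx=19 entry=0x18007 [P=1 RW=1 US=1 PS=0]
  ✓ 0x18F1E  — 3 lookups
#1 VA=0x743A1A2C6 (r,user):
  L0: frame=0x13 idx=29 entry=0x19007 [P=1 RW=1 US=1 PS=0]
  L1: frame=0x19 idx=29 entry=0x1A007 [P=1 RW=1 US=1 PS=0]
  L2: frame=0x1A idx=26 entry=0x1D007 [P=1 RW=1 US=1 PS=0]
  ✓ 0x1D2C6  — 3 lookups
#2 VA=0x600009451 (w,kernel):
  L0: frame=0x13 idx=24 entry=0x20007 [P=1 RW=1 US=1 PS=0]
  L1: frame=0x20 idx=0 entry=0x23007 [P=1 RW=1 US=1 PS=0]
  L2: frame=0x23 idx=9 entry=0x7D004 [P=0 RW=0 US=1 PS=0]
  ✗ PAGE_NOT_PRESENT  [3 reads]
#3 VA=0x7C22189C8 (w,kernel):
  L0: frame=0x13 idx=31 entry=0x25007 [P=1 RW=1 US=1 PS=0]
  L1: frame=0x25 idx=17 entry=0x29007 [P=1 RW=1 US=1 PS=0]
  L2: frame=0x29 idx=24 entry=0x57000 [P=0 RW=0 US=0 PS=0]
  ✗ PAGE_NOT_PRESENT  [3 reads]
#4 VA=0x441C128FC (w,kernel):
  L0: frame=0x13 idx=17 entry=0x2C007 [P=1 RW=1 US=1 PS=0]
  L1: frame=0x2C idx=14 entry=0x2F007 [P=1 RW=1 US=1 PS=0]
  L2: frame=0x2F idx=18 entry=0x30005 [P=1 RW=0 US=1 PS=0]
  ✗ PROTECTION_VIOLATION  [3 reads]
#5 VA=0x4C3409CB1 (r,kernel):
  L0: frame=0x13 idx=19 entry=0x33007 [P=1 RW=1 US=1 PS=0]
  L1: frame=0x33 idx=26 entry=0x35007 [P=1 RW=1 US=1 PS=0]
  L2: frame=0x35 idx=9 entry=0x37007 [P=1 RW=1 US=1 PS=0]
  ✓ 0x37CB1  — 3 lookups
#6 VA=0x303C06C68 (w,user):
  L0: frame=0x13 idx=12 entry=0x3B007 [P=1 RW=1 US=1 PS=0]
  L1: frame=0x3B idx=30 entry=0x3D007 [P=1 RW=1 US=1 PS=0]
  L2: frame=0x3D idx=6 entry=0x41003 [P=1 RW=1 US=0 PS=0]
  ✗ PROTECTION_VIOLATION  [3 reads]

Entries read for #3: 3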